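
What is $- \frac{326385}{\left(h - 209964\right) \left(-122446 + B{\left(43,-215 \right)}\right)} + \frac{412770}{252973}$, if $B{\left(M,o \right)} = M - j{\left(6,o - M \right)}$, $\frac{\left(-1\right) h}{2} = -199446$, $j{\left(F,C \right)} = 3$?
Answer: $\frac{1060640986888885}{650025950493696} \approx 1.6317$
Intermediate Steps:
$h = 398892$ ($h = \left(-2\right) \left(-199446\right) = 398892$)
$B{\left(M,o \right)} = -3 + M$ ($B{\left(M,o \right)} = M - 3 = -3 + M$)
$- \frac{326385}{\left(h - 209964\right) \left(-122446 + B{\left(43,-215 \right)}\right)} + \frac{412770}{252973} = - \frac{326385}{\left(398892 - 209964\right) \left(-122446 + \left(-3 + 43\right)\right)} + \frac{412770}{252973} = - \frac{326385}{188928 \left(-122446 + 40\right)} + 412770 \cdot \frac{1}{252973} = - \frac{326385}{188928 \left(-122406\right)} + \frac{412770}{252973} = - \frac{326385}{-23125920768} + \frac{412770}{252973} = \left(-326385\right) \left(- \frac{1}{23125920768}\right) + \frac{412770}{252973} = \frac{36265}{2569546752} + \frac{412770}{252973} = \frac{1060640986888885}{650025950493696}$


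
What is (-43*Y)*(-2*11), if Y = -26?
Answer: -24596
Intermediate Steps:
(-43*Y)*(-2*11) = (-43*(-26))*(-2*11) = 1118*(-22) = -24596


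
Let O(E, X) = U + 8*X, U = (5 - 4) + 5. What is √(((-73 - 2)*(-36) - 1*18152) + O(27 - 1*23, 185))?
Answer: I*√13966 ≈ 118.18*I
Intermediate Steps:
U = 6 (U = 1 + 5 = 6)
O(E, X) = 6 + 8*X
√(((-73 - 2)*(-36) - 1*18152) + O(27 - 1*23, 185)) = √(((-73 - 2)*(-36) - 1*18152) + (6 + 8*185)) = √((-75*(-36) - 18152) + (6 + 1480)) = √((2700 - 18152) + 1486) = √(-15452 + 1486) = √(-13966) = I*√13966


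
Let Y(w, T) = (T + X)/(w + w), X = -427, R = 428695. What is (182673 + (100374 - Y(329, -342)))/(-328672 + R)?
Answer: 186245695/65815134 ≈ 2.8298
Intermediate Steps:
Y(w, T) = (-427 + T)/(2*w) (Y(w, T) = (T - 427)/(w + w) = (-427 + T)/((2*w)) = (-427 + T)*(1/(2*w)) = (-427 + T)/(2*w))
(182673 + (100374 - Y(329, -342)))/(-328672 + R) = (182673 + (100374 - (-427 - 342)/(2*329)))/(-328672 + 428695) = (182673 + (100374 - (-769)/(2*329)))/100023 = (182673 + (100374 - 1*(-769/658)))*(1/100023) = (182673 + (100374 + 769/658))*(1/100023) = (182673 + 66046861/658)*(1/100023) = (186245695/658)*(1/100023) = 186245695/65815134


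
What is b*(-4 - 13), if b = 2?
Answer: -34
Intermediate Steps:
b*(-4 - 13) = 2*(-4 - 13) = 2*(-17) = -34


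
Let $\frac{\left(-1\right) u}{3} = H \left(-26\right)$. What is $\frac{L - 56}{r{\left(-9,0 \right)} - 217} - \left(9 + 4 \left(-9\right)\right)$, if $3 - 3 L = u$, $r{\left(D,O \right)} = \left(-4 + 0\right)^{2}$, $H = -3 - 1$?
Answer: $\frac{5378}{201} \approx 26.756$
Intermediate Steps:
$H = -4$
$r{\left(D,O \right)} = 16$ ($r{\left(D,O \right)} = \left(-4\right)^{2} = 16$)
$u = -312$ ($u = - 3 \left(\left(-4\right) \left(-26\right)\right) = \left(-3\right) 104 = -312$)
$L = 105$ ($L = 1 - -104 = 1 + 104 = 105$)
$\frac{L - 56}{r{\left(-9,0 \right)} - 217} - \left(9 + 4 \left(-9\right)\right) = \frac{105 - 56}{16 - 217} - \left(9 + 4 \left(-9\right)\right) = \frac{49}{-201} - \left(9 - 36\right) = 49 \left(- \frac{1}{201}\right) - -27 = - \frac{49}{201} + 27 = \frac{5378}{201}$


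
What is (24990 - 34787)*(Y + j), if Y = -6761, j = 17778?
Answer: -107933549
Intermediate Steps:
(24990 - 34787)*(Y + j) = (24990 - 34787)*(-6761 + 17778) = -9797*11017 = -107933549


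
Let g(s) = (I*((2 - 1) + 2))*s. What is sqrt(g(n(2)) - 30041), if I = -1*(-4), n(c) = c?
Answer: I*sqrt(30017) ≈ 173.25*I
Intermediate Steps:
I = 4
g(s) = 12*s (g(s) = (4*((2 - 1) + 2))*s = (4*(1 + 2))*s = (4*3)*s = 12*s)
sqrt(g(n(2)) - 30041) = sqrt(12*2 - 30041) = sqrt(24 - 30041) = sqrt(-30017) = I*sqrt(30017)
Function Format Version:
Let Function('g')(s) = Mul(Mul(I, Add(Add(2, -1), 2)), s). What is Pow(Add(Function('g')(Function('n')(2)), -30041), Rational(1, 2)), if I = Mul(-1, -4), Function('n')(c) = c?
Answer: Mul(I, Pow(30017, Rational(1, 2))) ≈ Mul(173.25, I)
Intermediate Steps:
I = 4
Function('g')(s) = Mul(12, s) (Function('g')(s) = Mul(Mul(4, Add(Add(2, -1), 2)), s) = Mul(Mul(4, Add(1, 2)), s) = Mul(Mul(4, 3), s) = Mul(12, s))
Pow(Add(Function('g')(Function('n')(2)), -30041), Rational(1, 2)) = Pow(Add(Mul(12, 2), -30041), Rational(1, 2)) = Pow(Add(24, -30041), Rational(1, 2)) = Pow(-30017, Rational(1, 2)) = Mul(I, Pow(30017, Rational(1, 2)))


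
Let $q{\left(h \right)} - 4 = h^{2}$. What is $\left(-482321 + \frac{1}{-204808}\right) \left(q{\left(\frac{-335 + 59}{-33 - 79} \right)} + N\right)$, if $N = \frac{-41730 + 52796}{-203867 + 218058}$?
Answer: $- \frac{11927288071818953199}{2278641377152} \approx -5.2344 \cdot 10^{6}$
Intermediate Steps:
$N = \frac{11066}{14191} \approx 0.77979$
$q{\left(h \right)} = 4 + h^{2}$
$\left(-482321 + \frac{1}{-204808}\right) \left(q{\left(\frac{-335 + 59}{-33 - 79} \right)} + N\right) = \left(-482321 + \frac{1}{-204808}\right) \left(\left(4 + \left(\frac{-335 + 59}{-33 - 79}\right)^{2}\right) + \frac{11066}{14191}\right) = \left(-482321 - \frac{1}{204808}\right) \left(\left(4 + \left(- \frac{276}{-112}\right)^{2}\right) + \frac{11066}{14191}\right) = - \frac{98783199369 \left(\left(4 + \left(\left(-276\right) \left(- \frac{1}{112}\right)\right)^{2}\right) + \frac{11066}{14191}\right)}{204808} = - \frac{98783199369 \left(\left(4 + \left(\frac{69}{28}\right)^{2}\right) + \frac{11066}{14191}\right)}{204808} = - \frac{98783199369 \left(\left(4 + \frac{4761}{784}\right) + \frac{11066}{14191}\right)}{204808} = - \frac{98783199369 \left(\frac{7897}{784} + \frac{11066}{14191}\right)}{204808} = \left(- \frac{98783199369}{204808}\right) \frac{120742071}{11125744} = - \frac{11927288071818953199}{2278641377152}$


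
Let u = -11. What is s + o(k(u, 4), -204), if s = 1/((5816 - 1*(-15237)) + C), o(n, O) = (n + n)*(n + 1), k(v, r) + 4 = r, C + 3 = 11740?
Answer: 1/32790 ≈ 3.0497e-5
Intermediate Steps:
C = 11737 (C = -3 + 11740 = 11737)
k(v, r) = -4 + r
o(n, O) = 2*n*(1 + n) (o(n, O) = (2*n)*(1 + n) = 2*n*(1 + n))
s = 1/32790 (s = 1/((5816 - 1*(-15237)) + 11737) = 1/((5816 + 15237) + 11737) = 1/(21053 + 11737) = 1/32790 ≈ 3.0497e-5)
s + o(k(u, 4), -204) = 1/32790 + 2*(-4 + 4)*(1 + (-4 + 4)) = 1/32790 + 2*0*(1 + 0) = 1/32790 + 2*0*1 = 1/32790 + 0 = 1/32790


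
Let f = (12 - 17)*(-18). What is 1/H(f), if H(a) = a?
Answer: 1/90 ≈ 0.011111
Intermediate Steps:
f = 90 (f = -5*(-18) = 90)
1/H(f) = 1/90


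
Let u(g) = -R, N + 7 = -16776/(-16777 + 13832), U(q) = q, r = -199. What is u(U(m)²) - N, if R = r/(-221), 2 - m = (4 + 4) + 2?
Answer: 262364/650845 ≈ 0.40311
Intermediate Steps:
m = -8 (m = 2 - ((4 + 4) + 2) = 2 - (8 + 2) = 2 - 1*10 = 2 - 10 = -8)
N = -3839/2945 (N = -7 - 16776/(-16777 + 13832) = -7 - 16776/(-2945) = -7 - 16776*(-1/2945) = -7 + 16776/2945 = -3839/2945 ≈ -1.3036)
R = 199/221 (R = -199/(-221) = -199*(-1/221) = 199/221 ≈ 0.90045)
u(g) = -199/221 (u(g) = -1*199/221 = -199/221)
u(U(m)²) - N = -199/221 - 1*(-3839/2945) = -199/221 + 3839/2945 = 262364/650845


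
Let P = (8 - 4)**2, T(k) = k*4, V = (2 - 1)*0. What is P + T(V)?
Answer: 16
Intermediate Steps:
V = 0 (V = 1*0 = 0)
T(k) = 4*k
P = 16 (P = 4**2 = 16)
P + T(V) = 16 + 4*0 = 16 + 0 = 16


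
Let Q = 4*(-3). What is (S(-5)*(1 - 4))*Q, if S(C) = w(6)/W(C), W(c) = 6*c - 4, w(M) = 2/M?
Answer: -6/17 ≈ -0.35294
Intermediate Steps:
Q = -12
W(c) = -4 + 6*c
S(C) = 1/(3*(-4 + 6*C)) (S(C) = (2/6)/(-4 + 6*C) = (2*(⅙))/(-4 + 6*C) = 1/(3*(-4 + 6*C)))
(S(-5)*(1 - 4))*Q = ((1/(6*(-2 + 3*(-5))))*(1 - 4))*(-12) = ((1/(6*(-2 - 15)))*(-3))*(-12) = (((⅙)/(-17))*(-3))*(-12) = (((⅙)*(-1/17))*(-3))*(-12) = -1/102*(-3)*(-12) = (1/34)*(-12) = -6/17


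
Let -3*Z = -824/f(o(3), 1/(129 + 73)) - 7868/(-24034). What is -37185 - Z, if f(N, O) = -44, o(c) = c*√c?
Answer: -4914534003/132187 ≈ -37179.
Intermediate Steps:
o(c) = c^(3/2)
Z = -839592/132187 (Z = -(-824/(-44) - 7868/(-24034))/3 = -(-824*(-1/44) - 7868*(-1/24034))/3 = -(206/11 + 3934/12017)/3 = -⅓*2518776/132187 = -839592/132187 ≈ -6.3515)
-37185 - Z = -37185 - 1*(-839592/132187) = -37185 + 839592/132187 = -4914534003/132187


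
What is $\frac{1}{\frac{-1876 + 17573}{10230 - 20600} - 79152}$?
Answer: $- \frac{10370}{820821937} \approx -1.2634 \cdot 10^{-5}$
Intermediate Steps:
$\frac{1}{\frac{-1876 + 17573}{10230 - 20600} - 79152} = \frac{1}{\frac{15697}{-10370} - 79152} = \frac{1}{15697 \left(- \frac{1}{10370}\right) - 79152} = \frac{1}{- \frac{15697}{10370} - 79152} = \frac{1}{- \frac{820821937}{10370}} = - \frac{10370}{820821937}$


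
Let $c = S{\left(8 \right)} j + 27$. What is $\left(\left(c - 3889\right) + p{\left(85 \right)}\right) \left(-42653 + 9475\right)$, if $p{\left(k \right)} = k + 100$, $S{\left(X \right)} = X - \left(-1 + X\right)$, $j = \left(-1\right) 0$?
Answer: $121995506$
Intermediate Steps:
$j = 0$
$S{\left(X \right)} = 1$ ($S{\left(X \right)} = X - \left(-1 + X\right) = 1$)
$p{\left(k \right)} = 100 + k$
$c = 27$ ($c = 1 \cdot 0 + 27 = 0 + 27 = 27$)
$\left(\left(c - 3889\right) + p{\left(85 \right)}\right) \left(-42653 + 9475\right) = \left(\left(27 - 3889\right) + \left(100 + 85\right)\right) \left(-42653 + 9475\right) = \left(-3862 + 185\right) \left(-33178\right) = \left(-3677\right) \left(-33178\right) = 121995506$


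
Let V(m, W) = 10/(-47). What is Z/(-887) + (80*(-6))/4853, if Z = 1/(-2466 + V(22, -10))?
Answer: -49350465029/498956070232 ≈ -0.098907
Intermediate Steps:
V(m, W) = -10/47 (V(m, W) = 10*(-1/47) = -10/47)
Z = -47/115912 (Z = 1/(-2466 - 10/47) = 1/(-115912/47) = -47/115912 ≈ -0.00040548)
Z/(-887) + (80*(-6))/4853 = -47/115912/(-887) + (80*(-6))/4853 = -47/115912*(-1/887) - 480*1/4853 = 47/102813944 - 480/4853 = -49350465029/498956070232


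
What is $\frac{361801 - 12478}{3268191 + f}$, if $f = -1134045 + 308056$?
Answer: $\frac{349323}{2442202} \approx 0.14304$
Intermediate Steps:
$f = -825989$
$\frac{361801 - 12478}{3268191 + f} = \frac{361801 - 12478}{3268191 - 825989} = \frac{361801 + \left(-12573 + \left(99 - 4\right)\right)}{2442202} = \left(361801 + \left(-12573 + 95\right)\right) \frac{1}{2442202} = \left(361801 - 12478\right) \frac{1}{2442202} = 349323 \cdot \frac{1}{2442202} = \frac{349323}{2442202}$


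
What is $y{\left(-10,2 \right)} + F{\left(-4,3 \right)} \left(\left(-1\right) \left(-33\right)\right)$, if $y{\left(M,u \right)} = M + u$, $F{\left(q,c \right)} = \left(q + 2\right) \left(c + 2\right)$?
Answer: $-338$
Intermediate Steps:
$F{\left(q,c \right)} = \left(2 + c\right) \left(2 + q\right)$ ($F{\left(q,c \right)} = \left(2 + q\right) \left(2 + c\right) = \left(2 + c\right) \left(2 + q\right)$)
$y{\left(-10,2 \right)} + F{\left(-4,3 \right)} \left(\left(-1\right) \left(-33\right)\right) = \left(-10 + 2\right) + \left(4 + 2 \cdot 3 + 2 \left(-4\right) + 3 \left(-4\right)\right) \left(\left(-1\right) \left(-33\right)\right) = -8 + \left(4 + 6 - 8 - 12\right) 33 = -8 - 330 = -338$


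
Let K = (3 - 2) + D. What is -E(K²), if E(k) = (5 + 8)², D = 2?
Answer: -169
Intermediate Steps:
K = 3 (K = (3 - 2) + 2 = 1 + 2 = 3)
E(k) = 169 (E(k) = 13² = 169)
-E(K²) = -1*169 = -169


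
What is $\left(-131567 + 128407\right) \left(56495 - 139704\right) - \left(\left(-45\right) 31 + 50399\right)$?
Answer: $262891436$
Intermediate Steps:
$\left(-131567 + 128407\right) \left(56495 - 139704\right) - \left(\left(-45\right) 31 + 50399\right) = \left(-3160\right) \left(-83209\right) - \left(-1395 + 50399\right) = 262940440 - 49004 = 262891436$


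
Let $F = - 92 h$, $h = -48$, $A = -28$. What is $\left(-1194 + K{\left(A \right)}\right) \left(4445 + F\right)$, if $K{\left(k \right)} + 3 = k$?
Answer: $-10854725$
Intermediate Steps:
$K{\left(k \right)} = -3 + k$
$F = 4416$ ($F = \left(-92\right) \left(-48\right) = 4416$)
$\left(-1194 + K{\left(A \right)}\right) \left(4445 + F\right) = \left(-1194 - 31\right) \left(4445 + 4416\right) = \left(-1194 - 31\right) 8861 = \left(-1225\right) 8861 = -10854725$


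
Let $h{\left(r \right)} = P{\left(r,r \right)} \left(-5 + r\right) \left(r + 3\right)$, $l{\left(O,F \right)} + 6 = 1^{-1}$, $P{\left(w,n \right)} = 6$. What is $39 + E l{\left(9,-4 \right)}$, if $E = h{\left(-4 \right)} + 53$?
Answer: $-496$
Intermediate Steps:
$l{\left(O,F \right)} = -5$ ($l{\left(O,F \right)} = -6 + 1^{-1} = -6 + 1 = -5$)
$h{\left(r \right)} = \left(-30 + 6 r\right) \left(3 + r\right)$ ($h{\left(r \right)} = 6 \left(-5 + r\right) \left(r + 3\right) = \left(-30 + 6 r\right) \left(3 + r\right)$)
$E = 107$ ($E = \left(-90 - -48 + 6 \left(-4\right)^{2}\right) + 53 = \left(-90 + 48 + 6 \cdot 16\right) + 53 = \left(-90 + 48 + 96\right) + 53 = 54 + 53 = 107$)
$39 + E l{\left(9,-4 \right)} = 39 + 107 \left(-5\right) = 39 - 535 = -496$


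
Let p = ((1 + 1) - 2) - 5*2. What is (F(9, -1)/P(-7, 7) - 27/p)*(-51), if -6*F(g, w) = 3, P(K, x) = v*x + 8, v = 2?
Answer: -30039/220 ≈ -136.54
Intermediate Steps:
P(K, x) = 8 + 2*x (P(K, x) = 2*x + 8 = 8 + 2*x)
F(g, w) = -1/2 (F(g, w) = -1/6*3 = -1/2)
p = -10 (p = (2 - 2) - 10 = 0 - 10 = -10)
(F(9, -1)/P(-7, 7) - 27/p)*(-51) = (-1/(2*(8 + 2*7)) - 27/(-10))*(-51) = (-1/(2*(8 + 14)) - 27*(-1/10))*(-51) = (-1/2/22 + 27/10)*(-51) = (-1/2*1/22 + 27/10)*(-51) = (-1/44 + 27/10)*(-51) = (589/220)*(-51) = -30039/220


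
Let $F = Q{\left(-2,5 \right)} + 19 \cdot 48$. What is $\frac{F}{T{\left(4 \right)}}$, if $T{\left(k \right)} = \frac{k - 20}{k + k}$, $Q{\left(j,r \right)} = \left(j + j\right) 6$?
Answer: $-444$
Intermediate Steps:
$Q{\left(j,r \right)} = 12 j$ ($Q{\left(j,r \right)} = 2 j 6 = 12 j$)
$T{\left(k \right)} = \frac{-20 + k}{2 k}$
$F = 888$ ($F = 12 \left(-2\right) + 19 \cdot 48 = -24 + 912 = 888$)
$\frac{F}{T{\left(4 \right)}} = \frac{888}{\frac{1}{2} \cdot \frac{1}{4} \left(-20 + 4\right)} = \frac{888}{\frac{1}{2} \cdot \frac{1}{4} \left(-16\right)} = \frac{888}{-2} = 888 \left(- \frac{1}{2}\right) = -444$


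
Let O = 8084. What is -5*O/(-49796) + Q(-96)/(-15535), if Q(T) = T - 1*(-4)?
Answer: 158126483/193395215 ≈ 0.81763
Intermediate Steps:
Q(T) = 4 + T (Q(T) = T + 4 = 4 + T)
-5*O/(-49796) + Q(-96)/(-15535) = -5*8084/(-49796) + (4 - 96)/(-15535) = -40420*(-1/49796) - 92*(-1/15535) = 10105/12449 + 92/15535 = 158126483/193395215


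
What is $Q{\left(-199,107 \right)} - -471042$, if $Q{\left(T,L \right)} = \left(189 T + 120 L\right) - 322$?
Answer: $445949$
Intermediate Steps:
$Q{\left(T,L \right)} = -322 + 120 L + 189 T$ ($Q{\left(T,L \right)} = \left(120 L + 189 T\right) - 322 = -322 + 120 L + 189 T$)
$Q{\left(-199,107 \right)} - -471042 = \left(-322 + 120 \cdot 107 + 189 \left(-199\right)\right) - -471042 = \left(-322 + 12840 - 37611\right) + 471042 = -25093 + 471042 = 445949$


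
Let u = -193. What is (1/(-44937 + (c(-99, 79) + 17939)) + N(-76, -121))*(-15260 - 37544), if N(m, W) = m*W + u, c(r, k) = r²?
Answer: -8175357650360/17197 ≈ -4.7539e+8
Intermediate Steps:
N(m, W) = -193 + W*m (N(m, W) = m*W - 193 = W*m - 193 = -193 + W*m)
(1/(-44937 + (c(-99, 79) + 17939)) + N(-76, -121))*(-15260 - 37544) = (1/(-44937 + ((-99)² + 17939)) + (-193 - 121*(-76)))*(-15260 - 37544) = (1/(-44937 + (9801 + 17939)) + (-193 + 9196))*(-52804) = (1/(-44937 + 27740) + 9003)*(-52804) = (1/(-17197) + 9003)*(-52804) = (-1/17197 + 9003)*(-52804) = (154824590/17197)*(-52804) = -8175357650360/17197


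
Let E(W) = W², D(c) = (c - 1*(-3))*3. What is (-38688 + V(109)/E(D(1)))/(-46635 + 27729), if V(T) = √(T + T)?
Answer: 6448/3151 - √218/2722464 ≈ 2.0463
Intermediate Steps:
V(T) = √2*√T (V(T) = √(2*T) = √2*√T)
D(c) = 9 + 3*c (D(c) = (c + 3)*3 = (3 + c)*3 = 9 + 3*c)
(-38688 + V(109)/E(D(1)))/(-46635 + 27729) = (-38688 + (√2*√109)/((9 + 3*1)²))/(-46635 + 27729) = (-38688 + √218/((9 + 3)²))/(-18906) = (-38688 + √218/(12²))*(-1/18906) = (-38688 + √218/144)*(-1/18906) = 6448/3151 - √218/2722464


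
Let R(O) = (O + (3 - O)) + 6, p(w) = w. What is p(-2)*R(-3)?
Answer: -18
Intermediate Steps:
R(O) = 9 (R(O) = 3 + 6 = 9)
p(-2)*R(-3) = -2*9 = -18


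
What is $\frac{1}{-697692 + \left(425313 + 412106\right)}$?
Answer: $\frac{1}{139727} \approx 7.1568 \cdot 10^{-6}$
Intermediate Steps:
$\frac{1}{-697692 + \left(425313 + 412106\right)} = \frac{1}{-697692 + 837419} = \frac{1}{139727}$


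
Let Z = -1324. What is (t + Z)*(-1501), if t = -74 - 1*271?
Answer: 2505169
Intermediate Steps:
t = -345 (t = -74 - 271 = -345)
(t + Z)*(-1501) = (-345 - 1324)*(-1501) = -1669*(-1501) = 2505169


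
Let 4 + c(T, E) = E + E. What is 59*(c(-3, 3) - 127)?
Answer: -7375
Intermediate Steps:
c(T, E) = -4 + 2*E (c(T, E) = -4 + (E + E) = -4 + 2*E)
59*(c(-3, 3) - 127) = 59*((-4 + 2*3) - 127) = 59*((-4 + 6) - 127) = 59*(2 - 127) = 59*(-125) = -7375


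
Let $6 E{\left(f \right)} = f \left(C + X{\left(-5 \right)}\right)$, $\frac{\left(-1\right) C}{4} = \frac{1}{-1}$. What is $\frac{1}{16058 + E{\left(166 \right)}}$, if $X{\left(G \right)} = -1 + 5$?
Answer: $\frac{3}{48838} \approx 6.1428 \cdot 10^{-5}$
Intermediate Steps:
$X{\left(G \right)} = 4$
$C = 4$ ($C = - \frac{4}{-1} = \left(-4\right) \left(-1\right) = 4$)
$E{\left(f \right)} = \frac{4 f}{3}$ ($E{\left(f \right)} = \frac{f \left(4 + 4\right)}{6} = \frac{f 8}{6} = \frac{8 f}{6} = \frac{4 f}{3}$)
$\frac{1}{16058 + E{\left(166 \right)}} = \frac{1}{16058 + \frac{4}{3} \cdot 166} = \frac{1}{16058 + \frac{664}{3}} = \frac{1}{\frac{48838}{3}} = \frac{3}{48838}$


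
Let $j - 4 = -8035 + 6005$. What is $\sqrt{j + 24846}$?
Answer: $2 \sqrt{5705} \approx 151.06$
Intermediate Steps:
$j = -2026$ ($j = 4 + \left(-8035 + 6005\right) = 4 - 2030 = -2026$)
$\sqrt{j + 24846} = \sqrt{-2026 + 24846} = \sqrt{22820} = 2 \sqrt{5705}$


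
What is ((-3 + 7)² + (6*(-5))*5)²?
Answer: 17956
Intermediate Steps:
((-3 + 7)² + (6*(-5))*5)² = (4² - 30*5)² = (16 - 150)² = (-134)² = 17956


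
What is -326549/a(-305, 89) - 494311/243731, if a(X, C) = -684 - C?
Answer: 79208011916/188404063 ≈ 420.42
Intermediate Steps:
-326549/a(-305, 89) - 494311/243731 = -326549/(-684 - 1*89) - 494311/243731 = -326549/(-684 - 89) - 494311*1/243731 = -326549/(-773) - 494311/243731 = -326549*(-1/773) - 494311/243731 = 326549/773 - 494311/243731 = 79208011916/188404063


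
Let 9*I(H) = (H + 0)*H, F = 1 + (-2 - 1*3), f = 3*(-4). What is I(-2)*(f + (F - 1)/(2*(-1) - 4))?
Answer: -134/27 ≈ -4.9630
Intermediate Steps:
f = -12
F = -4 (F = 1 + (-2 - 3) = 1 - 5 = -4)
I(H) = H**2/9 (I(H) = ((H + 0)*H)/9 = (H*H)/9 = H**2/9)
I(-2)*(f + (F - 1)/(2*(-1) - 4)) = ((1/9)*(-2)**2)*(-12 + (-4 - 1)/(2*(-1) - 4)) = ((1/9)*4)*(-12 - 5/(-2 - 4)) = 4*(-12 - 5/(-6))/9 = 4*(-12 - 5*(-1/6))/9 = 4*(-12 + 5/6)/9 = (4/9)*(-67/6) = -134/27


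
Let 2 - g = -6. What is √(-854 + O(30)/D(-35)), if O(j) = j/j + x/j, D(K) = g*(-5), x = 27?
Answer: I*√341619/20 ≈ 29.224*I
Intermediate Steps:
g = 8 (g = 2 - 1*(-6) = 2 + 6 = 8)
D(K) = -40 (D(K) = 8*(-5) = -40)
O(j) = 1 + 27/j (O(j) = j/j + 27/j = 1 + 27/j)
√(-854 + O(30)/D(-35)) = √(-854 + ((27 + 30)/30)/(-40)) = √(-854 + ((1/30)*57)*(-1/40)) = √(-854 + (19/10)*(-1/40)) = √(-854 - 19/400) = √(-341619/400) = I*√341619/20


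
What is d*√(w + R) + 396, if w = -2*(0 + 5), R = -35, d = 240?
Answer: 396 + 720*I*√5 ≈ 396.0 + 1610.0*I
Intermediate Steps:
w = -10 (w = -2*5 = -10)
d*√(w + R) + 396 = 240*√(-10 - 35) + 396 = 240*√(-45) + 396 = 240*(3*I*√5) + 396 = 720*I*√5 + 396 = 396 + 720*I*√5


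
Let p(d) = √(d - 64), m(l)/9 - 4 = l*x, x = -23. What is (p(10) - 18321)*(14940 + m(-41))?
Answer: -429865623 + 70389*I*√6 ≈ -4.2987e+8 + 1.7242e+5*I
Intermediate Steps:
m(l) = 36 - 207*l (m(l) = 36 + 9*(l*(-23)) = 36 + 9*(-23*l) = 36 - 207*l)
p(d) = √(-64 + d)
(p(10) - 18321)*(14940 + m(-41)) = (√(-64 + 10) - 18321)*(14940 + (36 - 207*(-41))) = (√(-54) - 18321)*(14940 + (36 + 8487)) = (3*I*√6 - 18321)*(14940 + 8523) = (-18321 + 3*I*√6)*23463 = -429865623 + 70389*I*√6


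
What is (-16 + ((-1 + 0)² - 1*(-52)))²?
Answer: 1369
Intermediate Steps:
(-16 + ((-1 + 0)² - 1*(-52)))² = (-16 + ((-1)² + 52))² = (-16 + (1 + 52))² = (-16 + 53)² = 37² = 1369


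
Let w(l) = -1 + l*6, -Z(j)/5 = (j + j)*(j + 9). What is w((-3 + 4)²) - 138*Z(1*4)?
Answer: 71765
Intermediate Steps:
Z(j) = -10*j*(9 + j) (Z(j) = -5*(j + j)*(j + 9) = -5*2*j*(9 + j) = -10*j*(9 + j))
w(l) = -1 + 6*l
w((-3 + 4)²) - 138*Z(1*4) = (-1 + 6*(-3 + 4)²) - (-1380)*1*4*(9 + 1*4) = (-1 + 6*1²) - (-1380)*4*(9 + 4) = (-1 + 6*1) - (-1380)*4*13 = (-1 + 6) - 138*(-520) = 5 + 71760 = 71765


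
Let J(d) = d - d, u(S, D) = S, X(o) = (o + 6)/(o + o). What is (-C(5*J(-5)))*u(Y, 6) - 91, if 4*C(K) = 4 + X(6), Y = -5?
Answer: -339/4 ≈ -84.750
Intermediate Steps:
X(o) = (6 + o)/(2*o) (X(o) = (6 + o)/((2*o)) = (6 + o)*(1/(2*o)) = (6 + o)/(2*o))
J(d) = 0
C(K) = 5/4 (C(K) = (4 + (½)*(6 + 6)/6)/4 = (4 + (½)*(⅙)*12)/4 = (4 + 1)/4 = (¼)*5 = 5/4)
(-C(5*J(-5)))*u(Y, 6) - 91 = -1*5/4*(-5) - 91 = -5/4*(-5) - 91 = 25/4 - 91 = -339/4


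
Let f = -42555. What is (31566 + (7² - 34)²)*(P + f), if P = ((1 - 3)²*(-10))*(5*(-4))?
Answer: -1327433205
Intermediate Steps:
P = 800 (P = ((-2)²*(-10))*(-20) = (4*(-10))*(-20) = -40*(-20) = 800)
(31566 + (7² - 34)²)*(P + f) = (31566 + (7² - 34)²)*(800 - 42555) = (31566 + (49 - 34)²)*(-41755) = (31566 + 15²)*(-41755) = (31566 + 225)*(-41755) = 31791*(-41755) = -1327433205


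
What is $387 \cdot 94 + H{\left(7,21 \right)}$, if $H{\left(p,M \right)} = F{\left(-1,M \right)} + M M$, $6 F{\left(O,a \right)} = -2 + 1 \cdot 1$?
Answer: $\frac{220913}{6} \approx 36819.0$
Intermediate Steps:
$F{\left(O,a \right)} = - \frac{1}{6}$ ($F{\left(O,a \right)} = \frac{-2 + 1 \cdot 1}{6} = \frac{-2 + 1}{6} = \frac{1}{6} \left(-1\right) = - \frac{1}{6}$)
$H{\left(p,M \right)} = - \frac{1}{6} + M^{2}$ ($H{\left(p,M \right)} = - \frac{1}{6} + M M = - \frac{1}{6} + M^{2}$)
$387 \cdot 94 + H{\left(7,21 \right)} = 387 \cdot 94 - \left(\frac{1}{6} - 21^{2}\right) = 36378 + \left(- \frac{1}{6} + 441\right) = 36378 + \frac{2645}{6} = \frac{220913}{6}$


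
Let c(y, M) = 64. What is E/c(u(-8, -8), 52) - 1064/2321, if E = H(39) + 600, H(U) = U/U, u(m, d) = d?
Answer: 1326825/148544 ≈ 8.9322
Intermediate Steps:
H(U) = 1
E = 601 (E = 1 + 600 = 601)
E/c(u(-8, -8), 52) - 1064/2321 = 601/64 - 1064/2321 = 1326825/148544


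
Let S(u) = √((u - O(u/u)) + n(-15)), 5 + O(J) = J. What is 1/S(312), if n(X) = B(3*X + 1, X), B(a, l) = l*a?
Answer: √61/244 ≈ 0.032009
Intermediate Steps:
B(a, l) = a*l
O(J) = -5 + J
n(X) = X*(1 + 3*X) (n(X) = (3*X + 1)*X = (1 + 3*X)*X = X*(1 + 3*X))
S(u) = √(664 + u) (S(u) = √((u - (-5 + u/u)) - 15*(1 + 3*(-15))) = √((u - (-5 + 1)) - 15*(1 - 45)) = √((u - 1*(-4)) - 15*(-44)) = √((u + 4) + 660) = √((4 + u) + 660) = √(664 + u))
1/S(312) = 1/(√(664 + 312)) = 1/(√976) = 1/(4*√61) = √61/244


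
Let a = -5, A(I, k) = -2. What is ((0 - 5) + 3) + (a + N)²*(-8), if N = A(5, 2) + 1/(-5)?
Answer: -10418/25 ≈ -416.72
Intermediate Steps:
N = -11/5 (N = -2 + 1/(-5) = -2 - ⅕ = -11/5 ≈ -2.2000)
((0 - 5) + 3) + (a + N)²*(-8) = ((0 - 5) + 3) + (-5 - 11/5)²*(-8) = (-5 + 3) + (-36/5)²*(-8) = -2 + (1296/25)*(-8) = -2 - 10368/25 = -10418/25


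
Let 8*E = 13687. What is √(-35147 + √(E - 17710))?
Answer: √(-140588 + I*√255986)/2 ≈ 0.33734 + 187.48*I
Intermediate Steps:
E = 13687/8 (E = (⅛)*13687 = 13687/8 ≈ 1710.9)
√(-35147 + √(E - 17710)) = √(-35147 + √(13687/8 - 17710)) = √(-35147 + √(-127993/8)) = √(-35147 + I*√255986/4)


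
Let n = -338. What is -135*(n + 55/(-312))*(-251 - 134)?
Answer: -1827978075/104 ≈ -1.7577e+7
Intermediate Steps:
-135*(n + 55/(-312))*(-251 - 134) = -135*(-338 + 55/(-312))*(-251 - 134) = -135*(-338 + 55*(-1/312))*(-385) = -135*(-338 - 55/312)*(-385) = -(-4747995)*(-385)/104 = -135*40621735/312 = -1827978075/104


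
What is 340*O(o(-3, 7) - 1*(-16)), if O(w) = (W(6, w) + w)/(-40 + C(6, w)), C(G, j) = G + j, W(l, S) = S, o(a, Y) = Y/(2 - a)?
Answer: -59160/83 ≈ -712.77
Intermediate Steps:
O(w) = 2*w/(-34 + w) (O(w) = (w + w)/(-40 + (6 + w)) = (2*w)/(-34 + w) = 2*w/(-34 + w))
340*O(o(-3, 7) - 1*(-16)) = 340*(2*(-1*7/(-2 - 3) - 1*(-16))/(-34 + (-1*7/(-2 - 3) - 1*(-16)))) = 340*(2*(-1*7/(-5) + 16)/(-34 + (-1*7/(-5) + 16))) = 340*(2*(-1*7*(-⅕) + 16)/(-34 + (-1*7*(-⅕) + 16))) = 340*(2*(7/5 + 16)/(-34 + (7/5 + 16))) = 340*(2*(87/5)/(-34 + 87/5)) = 340*(2*(87/5)/(-83/5)) = 340*(2*(87/5)*(-5/83)) = 340*(-174/83) = -59160/83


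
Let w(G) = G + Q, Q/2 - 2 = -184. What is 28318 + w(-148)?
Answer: 27806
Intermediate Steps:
Q = -364 (Q = 4 + 2*(-184) = 4 - 368 = -364)
w(G) = -364 + G (w(G) = G - 364 = -364 + G)
28318 + w(-148) = 28318 + (-364 - 148) = 28318 - 512 = 27806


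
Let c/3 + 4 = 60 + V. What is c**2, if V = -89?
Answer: 9801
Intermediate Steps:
c = -99 (c = -12 + 3*(60 - 89) = -12 + 3*(-29) = -12 - 87 = -99)
c**2 = (-99)**2 = 9801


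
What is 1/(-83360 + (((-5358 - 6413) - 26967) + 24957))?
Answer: -1/97141 ≈ -1.0294e-5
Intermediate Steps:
1/(-83360 + (((-5358 - 6413) - 26967) + 24957)) = 1/(-83360 + ((-11771 - 26967) + 24957)) = 1/(-83360 + (-38738 + 24957)) = 1/(-83360 - 13781) = 1/(-97141) = -1/97141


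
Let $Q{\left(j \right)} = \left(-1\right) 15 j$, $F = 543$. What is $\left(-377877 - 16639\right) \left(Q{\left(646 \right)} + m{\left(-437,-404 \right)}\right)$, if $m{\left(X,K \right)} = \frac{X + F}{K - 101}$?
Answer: $\frac{1930586138896}{505} \approx 3.8229 \cdot 10^{9}$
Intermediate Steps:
$m{\left(X,K \right)} = \frac{543 + X}{-101 + K}$ ($m{\left(X,K \right)} = \frac{X + 543}{K - 101} = \frac{543 + X}{-101 + K}$)
$Q{\left(j \right)} = - 15 j$
$\left(-377877 - 16639\right) \left(Q{\left(646 \right)} + m{\left(-437,-404 \right)}\right) = \left(-377877 - 16639\right) \left(\left(-15\right) 646 + \frac{543 - 437}{-101 - 404}\right) = - 394516 \left(-9690 + \frac{1}{-505} \cdot 106\right) = - 394516 \left(-9690 - \frac{106}{505}\right) = \left(-394516\right) \left(- \frac{4893556}{505}\right) = \frac{1930586138896}{505}$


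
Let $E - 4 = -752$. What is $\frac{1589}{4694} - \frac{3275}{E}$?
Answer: $\frac{8280711}{1755556} \approx 4.7169$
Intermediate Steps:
$E = -748$ ($E = 4 - 752 = -748$)
$\frac{1589}{4694} - \frac{3275}{E} = \frac{1589}{4694} - \frac{3275}{-748} = 1589 \cdot \frac{1}{4694} - - \frac{3275}{748} = \frac{1589}{4694} + \frac{3275}{748} = \frac{8280711}{1755556}$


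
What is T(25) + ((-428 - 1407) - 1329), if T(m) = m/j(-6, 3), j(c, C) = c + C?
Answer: -9517/3 ≈ -3172.3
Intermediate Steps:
j(c, C) = C + c
T(m) = -m/3 (T(m) = m/(3 - 6) = m/(-3) = m*(-⅓) = -m/3)
T(25) + ((-428 - 1407) - 1329) = -⅓*25 + ((-428 - 1407) - 1329) = -25/3 + (-1835 - 1329) = -25/3 - 3164 = -9517/3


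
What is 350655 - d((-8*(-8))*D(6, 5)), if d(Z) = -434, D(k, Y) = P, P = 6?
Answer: 351089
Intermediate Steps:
D(k, Y) = 6
350655 - d((-8*(-8))*D(6, 5)) = 350655 - 1*(-434) = 350655 + 434 = 351089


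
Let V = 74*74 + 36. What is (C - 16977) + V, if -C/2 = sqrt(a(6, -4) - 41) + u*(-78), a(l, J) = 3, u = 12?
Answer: -9593 - 2*I*sqrt(38) ≈ -9593.0 - 12.329*I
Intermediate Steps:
V = 5512 (V = 5476 + 36 = 5512)
C = 1872 - 2*I*sqrt(38) (C = -2*(sqrt(3 - 41) + 12*(-78)) = -2*(sqrt(-38) - 936) = -2*(I*sqrt(38) - 936) = -2*(-936 + I*sqrt(38)) = 1872 - 2*I*sqrt(38) ≈ 1872.0 - 12.329*I)
(C - 16977) + V = ((1872 - 2*I*sqrt(38)) - 16977) + 5512 = (-15105 - 2*I*sqrt(38)) + 5512 = -9593 - 2*I*sqrt(38)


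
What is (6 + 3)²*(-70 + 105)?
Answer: 2835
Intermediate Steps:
(6 + 3)²*(-70 + 105) = 9²*35 = 81*35 = 2835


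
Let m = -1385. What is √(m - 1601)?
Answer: I*√2986 ≈ 54.644*I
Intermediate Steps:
√(m - 1601) = √(-1385 - 1601) = √(-2986) = I*√2986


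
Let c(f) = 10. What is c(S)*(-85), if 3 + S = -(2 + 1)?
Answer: -850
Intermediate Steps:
S = -6 (S = -3 - (2 + 1) = -3 - 1*3 = -3 - 3 = -6)
c(S)*(-85) = 10*(-85) = -850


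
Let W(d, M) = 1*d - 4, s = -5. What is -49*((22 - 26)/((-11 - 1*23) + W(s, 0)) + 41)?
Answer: -86583/43 ≈ -2013.6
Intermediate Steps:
W(d, M) = -4 + d (W(d, M) = d - 4 = -4 + d)
-49*((22 - 26)/((-11 - 1*23) + W(s, 0)) + 41) = -49*((22 - 26)/((-11 - 1*23) + (-4 - 5)) + 41) = -49*(-4/((-11 - 23) - 9) + 41) = -49*(-4/(-34 - 9) + 41) = -49*(-4/(-43) + 41) = -49*(-4*(-1/43) + 41) = -49*(4/43 + 41) = -49*1767/43 = -86583/43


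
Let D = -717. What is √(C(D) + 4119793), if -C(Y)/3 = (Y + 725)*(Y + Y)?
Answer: √4154209 ≈ 2038.2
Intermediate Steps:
C(Y) = -6*Y*(725 + Y) (C(Y) = -3*(Y + 725)*(Y + Y) = -3*(725 + Y)*2*Y = -6*Y*(725 + Y))
√(C(D) + 4119793) = √(-6*(-717)*(725 - 717) + 4119793) = √(-6*(-717)*8 + 4119793) = √(34416 + 4119793) = √4154209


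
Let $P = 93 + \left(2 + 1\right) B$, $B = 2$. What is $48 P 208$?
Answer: $988416$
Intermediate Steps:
$P = 99$ ($P = 93 + \left(2 + 1\right) 2 = 93 + 3 \cdot 2 = 93 + 6 = 99$)
$48 P 208 = 48 \cdot 99 \cdot 208 = 4752 \cdot 208 = 988416$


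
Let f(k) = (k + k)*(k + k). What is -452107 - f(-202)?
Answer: -615323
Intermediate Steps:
f(k) = 4*k² (f(k) = (2*k)*(2*k) = 4*k²)
-452107 - f(-202) = -452107 - 4*(-202)² = -452107 - 4*40804 = -452107 - 1*163216 = -452107 - 163216 = -615323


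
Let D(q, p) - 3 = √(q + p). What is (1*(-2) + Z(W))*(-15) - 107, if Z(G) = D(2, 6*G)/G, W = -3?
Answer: -62 + 20*I ≈ -62.0 + 20.0*I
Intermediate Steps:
D(q, p) = 3 + √(p + q) (D(q, p) = 3 + √(q + p) = 3 + √(p + q))
Z(G) = (3 + √(2 + 6*G))/G (Z(G) = (3 + √(6*G + 2))/G = (3 + √(2 + 6*G))/G)
(1*(-2) + Z(W))*(-15) - 107 = (1*(-2) + (3 + √(2 + 6*(-3)))/(-3))*(-15) - 107 = (-2 - (3 + √(2 - 18))/3)*(-15) - 107 = (-2 - (3 + √(-16))/3)*(-15) - 107 = (-2 - (3 + 4*I)/3)*(-15) - 107 = (-2 + (-1 - 4*I/3))*(-15) - 107 = (-3 - 4*I/3)*(-15) - 107 = (45 + 20*I) - 107 = -62 + 20*I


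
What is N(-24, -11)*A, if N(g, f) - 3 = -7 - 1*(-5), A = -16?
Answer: -16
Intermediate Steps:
N(g, f) = 1 (N(g, f) = 3 + (-7 - 1*(-5)) = 3 + (-7 + 5) = 3 - 2 = 1)
N(-24, -11)*A = 1*(-16) = -16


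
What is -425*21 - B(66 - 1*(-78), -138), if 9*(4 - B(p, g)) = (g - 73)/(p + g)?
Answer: -482377/54 ≈ -8932.9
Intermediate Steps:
B(p, g) = 4 - (-73 + g)/(9*(g + p)) (B(p, g) = 4 - (g - 73)/(9*(p + g)) = 4 - (-73 + g)/(9*(g + p)))
-425*21 - B(66 - 1*(-78), -138) = -425*21 - (73 + 35*(-138) + 36*(66 - 1*(-78)))/(9*(-138 + (66 - 1*(-78)))) = -8925 - (73 - 4830 + 36*(66 + 78))/(9*(-138 + (66 + 78))) = -8925 - (73 - 4830 + 36*144)/(9*(-138 + 144)) = -8925 - (73 - 4830 + 5184)/(9*6) = -8925 - 427/(9*6) = -8925 - 1*427/54 = -8925 - 427/54 = -482377/54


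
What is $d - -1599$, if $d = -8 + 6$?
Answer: $1597$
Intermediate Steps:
$d = -2$
$d - -1599 = -2 - -1599 = -2 + 1599 = 1597$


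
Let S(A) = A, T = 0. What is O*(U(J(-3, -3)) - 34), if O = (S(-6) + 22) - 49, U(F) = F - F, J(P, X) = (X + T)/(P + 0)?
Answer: 1122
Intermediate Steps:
J(P, X) = X/P (J(P, X) = (X + 0)/(P + 0) = X/P)
U(F) = 0
O = -33 (O = (-6 + 22) - 49 = 16 - 49 = -33)
O*(U(J(-3, -3)) - 34) = -33*(0 - 34) = -33*(-34) = 1122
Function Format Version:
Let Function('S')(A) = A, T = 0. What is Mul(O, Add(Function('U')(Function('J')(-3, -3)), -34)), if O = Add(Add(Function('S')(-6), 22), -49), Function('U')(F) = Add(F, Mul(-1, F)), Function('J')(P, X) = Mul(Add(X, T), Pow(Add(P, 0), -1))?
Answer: 1122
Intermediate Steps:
Function('J')(P, X) = Mul(X, Pow(P, -1)) (Function('J')(P, X) = Mul(Add(X, 0), Pow(Add(P, 0), -1)) = Mul(X, Pow(P, -1)))
Function('U')(F) = 0
O = -33 (O = Add(Add(-6, 22), -49) = Add(16, -49) = -33)
Mul(O, Add(Function('U')(Function('J')(-3, -3)), -34)) = Mul(-33, Add(0, -34)) = Mul(-33, -34) = 1122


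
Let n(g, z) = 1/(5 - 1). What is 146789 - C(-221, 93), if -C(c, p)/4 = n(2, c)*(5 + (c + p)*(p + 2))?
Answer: 134634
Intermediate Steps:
n(g, z) = 1/4
C(c, p) = -5 - (2 + p)*(c + p) (C(c, p) = -(5 + (c + p)*(p + 2)) = -(5 + (c + p)*(2 + p)) = -(5 + (2 + p)*(c + p)) = -4*(5/4 + (2 + p)*(c + p)/4) = -5 - (2 + p)*(c + p))
146789 - C(-221, 93) = 146789 - (-5 - 1*93**2 - 2*(-221) - 2*93 - 1*(-221)*93) = 146789 - (-5 - 1*8649 + 442 - 186 + 20553) = 146789 - (-5 - 8649 + 442 - 186 + 20553) = 146789 - 1*12155 = 146789 - 12155 = 134634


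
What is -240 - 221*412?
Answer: -91292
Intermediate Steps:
-240 - 221*412 = -240 - 91052 = -91292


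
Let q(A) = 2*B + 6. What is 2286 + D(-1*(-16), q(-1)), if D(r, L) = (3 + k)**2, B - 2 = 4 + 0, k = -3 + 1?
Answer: 2287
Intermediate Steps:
k = -2
B = 6 (B = 2 + (4 + 0) = 2 + 4 = 6)
q(A) = 18 (q(A) = 2*6 + 6 = 12 + 6 = 18)
D(r, L) = 1 (D(r, L) = (3 - 2)**2 = 1**2 = 1)
2286 + D(-1*(-16), q(-1)) = 2286 + 1 = 2287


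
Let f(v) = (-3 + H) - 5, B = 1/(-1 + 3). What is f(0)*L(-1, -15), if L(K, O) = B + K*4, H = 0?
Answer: 28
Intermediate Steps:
B = ½ (B = 1/2 = ½ ≈ 0.50000)
f(v) = -8 (f(v) = (-3 + 0) - 5 = -3 - 5 = -8)
L(K, O) = ½ + 4*K (L(K, O) = ½ + K*4 = ½ + 4*K)
f(0)*L(-1, -15) = -8*(½ + 4*(-1)) = -8*(½ - 4) = -8*(-7/2) = 28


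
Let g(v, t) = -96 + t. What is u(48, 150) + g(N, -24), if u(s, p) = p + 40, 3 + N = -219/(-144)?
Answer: 70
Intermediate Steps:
N = -71/48 (N = -3 - 219/(-144) = -3 - 219*(-1/144) = -3 + 73/48 = -71/48 ≈ -1.4792)
u(s, p) = 40 + p
u(48, 150) + g(N, -24) = (40 + 150) + (-96 - 24) = 190 - 120 = 70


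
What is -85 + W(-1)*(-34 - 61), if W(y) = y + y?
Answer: 105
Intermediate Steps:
W(y) = 2*y
-85 + W(-1)*(-34 - 61) = -85 + (2*(-1))*(-34 - 61) = -85 - 2*(-95) = -85 + 190 = 105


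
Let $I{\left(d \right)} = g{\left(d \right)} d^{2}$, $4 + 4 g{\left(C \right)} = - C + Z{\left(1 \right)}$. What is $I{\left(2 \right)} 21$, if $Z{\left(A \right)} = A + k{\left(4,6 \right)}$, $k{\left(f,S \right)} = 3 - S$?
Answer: $-168$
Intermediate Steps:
$Z{\left(A \right)} = -3 + A$ ($Z{\left(A \right)} = A + \left(3 - 6\right) = A - 3 = -3 + A$)
$g{\left(C \right)} = - \frac{3}{2} - \frac{C}{4}$ ($g{\left(C \right)} = -1 + \frac{- C + \left(-3 + 1\right)}{4} = -1 + \frac{- C - 2}{4} = -1 + \frac{-2 - C}{4} = -1 - \left(\frac{1}{2} + \frac{C}{4}\right) = - \frac{3}{2} - \frac{C}{4}$)
$I{\left(d \right)} = d^{2} \left(- \frac{3}{2} - \frac{d}{4}\right)$ ($I{\left(d \right)} = \left(- \frac{3}{2} - \frac{d}{4}\right) d^{2} = d^{2} \left(- \frac{3}{2} - \frac{d}{4}\right)$)
$I{\left(2 \right)} 21 = \frac{2^{2} \left(-6 - 2\right)}{4} \cdot 21 = \frac{1}{4} \cdot 4 \left(-6 - 2\right) 21 = \frac{1}{4} \cdot 4 \left(-8\right) 21 = \left(-8\right) 21 = -168$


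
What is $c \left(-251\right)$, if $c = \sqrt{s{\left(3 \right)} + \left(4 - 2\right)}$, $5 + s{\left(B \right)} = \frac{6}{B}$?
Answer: $- 251 i \approx - 251.0 i$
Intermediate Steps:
$s{\left(B \right)} = -5 + \frac{6}{B}$
$c = i$ ($c = \sqrt{\left(-5 + \frac{6}{3}\right) + \left(4 - 2\right)} = \sqrt{\left(-5 + 6 \cdot \frac{1}{3}\right) + \left(4 - 2\right)} = \sqrt{\left(-5 + 2\right) + 2} = \sqrt{-3 + 2} = \sqrt{-1} = i \approx 1.0 i$)
$c \left(-251\right) = i \left(-251\right) = - 251 i$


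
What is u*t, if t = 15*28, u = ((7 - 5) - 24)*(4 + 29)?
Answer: -304920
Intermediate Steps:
u = -726 (u = (2 - 24)*33 = -22*33 = -726)
t = 420
u*t = -726*420 = -304920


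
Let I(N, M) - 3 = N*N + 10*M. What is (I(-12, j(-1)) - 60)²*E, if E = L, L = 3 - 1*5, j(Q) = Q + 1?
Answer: -15138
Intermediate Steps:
j(Q) = 1 + Q
I(N, M) = 3 + N² + 10*M (I(N, M) = 3 + (N*N + 10*M) = 3 + (N² + 10*M) = 3 + N² + 10*M)
L = -2 (L = 3 - 5 = -2)
E = -2
(I(-12, j(-1)) - 60)²*E = ((3 + (-12)² + 10*(1 - 1)) - 60)²*(-2) = ((3 + 144 + 10*0) - 60)²*(-2) = ((3 + 144 + 0) - 60)²*(-2) = (147 - 60)²*(-2) = 87²*(-2) = 7569*(-2) = -15138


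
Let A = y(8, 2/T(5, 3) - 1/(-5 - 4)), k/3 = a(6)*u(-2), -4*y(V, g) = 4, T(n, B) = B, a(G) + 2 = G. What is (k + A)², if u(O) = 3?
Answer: 1225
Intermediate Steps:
a(G) = -2 + G
y(V, g) = -1 (y(V, g) = -¼*4 = -1)
k = 36 (k = 3*((-2 + 6)*3) = 3*(4*3) = 3*12 = 36)
A = -1
(k + A)² = (36 - 1)² = 35² = 1225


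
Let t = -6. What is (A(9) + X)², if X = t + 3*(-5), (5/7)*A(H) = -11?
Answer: 33124/25 ≈ 1325.0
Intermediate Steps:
A(H) = -77/5 (A(H) = (7/5)*(-11) = -77/5)
X = -21 (X = -6 + 3*(-5) = -6 - 15 = -21)
(A(9) + X)² = (-77/5 - 21)² = (-182/5)² = 33124/25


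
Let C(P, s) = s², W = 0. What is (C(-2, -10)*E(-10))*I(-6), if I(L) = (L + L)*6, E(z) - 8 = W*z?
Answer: -57600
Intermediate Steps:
E(z) = 8 (E(z) = 8 + 0*z = 8 + 0 = 8)
I(L) = 12*L (I(L) = (2*L)*6 = 12*L)
(C(-2, -10)*E(-10))*I(-6) = ((-10)²*8)*(12*(-6)) = (100*8)*(-72) = 800*(-72) = -57600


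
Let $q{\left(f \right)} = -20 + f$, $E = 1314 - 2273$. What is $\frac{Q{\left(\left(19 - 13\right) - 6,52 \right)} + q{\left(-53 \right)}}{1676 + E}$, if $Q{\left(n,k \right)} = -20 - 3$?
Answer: $- \frac{32}{239} \approx -0.13389$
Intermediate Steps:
$Q{\left(n,k \right)} = -23$ ($Q{\left(n,k \right)} = -20 - 3 = -23$)
$E = -959$
$\frac{Q{\left(\left(19 - 13\right) - 6,52 \right)} + q{\left(-53 \right)}}{1676 + E} = \frac{-23 - 73}{1676 - 959} = \frac{-23 - 73}{717} = \left(-96\right) \frac{1}{717} = - \frac{32}{239}$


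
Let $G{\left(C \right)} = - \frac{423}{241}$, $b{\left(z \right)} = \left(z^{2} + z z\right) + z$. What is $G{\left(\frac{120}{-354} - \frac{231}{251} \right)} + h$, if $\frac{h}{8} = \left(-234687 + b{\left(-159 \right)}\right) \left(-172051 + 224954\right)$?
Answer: $- \frac{18796412199879}{241} \approx -7.7993 \cdot 10^{10}$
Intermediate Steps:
$b{\left(z \right)} = z + 2 z^{2}$ ($b{\left(z \right)} = \left(z^{2} + z^{2}\right) + z = 2 z^{2} + z = z + 2 z^{2}$)
$h = -77993411616$ ($h = 8 \left(-234687 - 159 \left(1 + 2 \left(-159\right)\right)\right) \left(-172051 + 224954\right) = 8 \left(-234687 - 159 \left(1 - 318\right)\right) 52903 = 8 \left(-234687 - -50403\right) 52903 = 8 \left(-234687 + 50403\right) 52903 = 8 \left(\left(-184284\right) 52903\right) = 8 \left(-9749176452\right) = -77993411616$)
$G{\left(C \right)} = - \frac{423}{241}$ ($G{\left(C \right)} = \left(-423\right) \frac{1}{241} = - \frac{423}{241}$)
$G{\left(\frac{120}{-354} - \frac{231}{251} \right)} + h = - \frac{423}{241} - 77993411616 = - \frac{18796412199879}{241}$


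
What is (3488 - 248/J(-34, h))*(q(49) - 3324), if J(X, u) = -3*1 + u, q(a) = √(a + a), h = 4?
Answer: -10769760 + 22680*√2 ≈ -1.0738e+7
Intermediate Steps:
q(a) = √2*√a (q(a) = √(2*a) = √2*√a)
J(X, u) = -3 + u
(3488 - 248/J(-34, h))*(q(49) - 3324) = (3488 - 248/(-3 + 4))*(√2*√49 - 3324) = (3488 - 248/1)*(√2*7 - 3324) = (3488 - 248*1)*(7*√2 - 3324) = (3488 - 248)*(-3324 + 7*√2) = 3240*(-3324 + 7*√2) = -10769760 + 22680*√2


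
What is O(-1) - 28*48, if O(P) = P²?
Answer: -1343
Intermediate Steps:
O(-1) - 28*48 = (-1)² - 28*48 = 1 - 1344 = -1343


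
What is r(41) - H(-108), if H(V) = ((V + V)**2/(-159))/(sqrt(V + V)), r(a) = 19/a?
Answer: 19/41 - 432*I*sqrt(6)/53 ≈ 0.46341 - 19.966*I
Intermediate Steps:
H(V) = -2*sqrt(2)*V**(3/2)/159 (H(V) = ((2*V)**2*(-1/159))/(sqrt(2*V)) = ((4*V**2)*(-1/159))/((sqrt(2)*sqrt(V))) = (-4*V**2/159)*(sqrt(2)/(2*sqrt(V))) = -2*sqrt(2)*V**(3/2)/159)
r(41) - H(-108) = 19/41 - (-2)*sqrt(2)*(-108)**(3/2)/159 = 19*(1/41) - (-2)*sqrt(2)*(-648*I*sqrt(3))/159 = 19/41 - 432*I*sqrt(6)/53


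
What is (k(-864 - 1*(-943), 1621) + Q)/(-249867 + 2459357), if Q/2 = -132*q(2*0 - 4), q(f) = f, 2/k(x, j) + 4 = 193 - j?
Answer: 151219/316398968 ≈ 0.00047794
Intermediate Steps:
k(x, j) = 2/(189 - j) (k(x, j) = 2/(-4 + (193 - j)) = 2/(189 - j))
Q = 1056 (Q = 2*(-132*(2*0 - 4)) = 2*(-132*(0 - 4)) = 2*(-132*(-4)) = 2*528 = 1056)
(k(-864 - 1*(-943), 1621) + Q)/(-249867 + 2459357) = (-2/(-189 + 1621) + 1056)/(-249867 + 2459357) = (-2/1432 + 1056)/2209490 = (-2*1/1432 + 1056)*(1/2209490) = (-1/716 + 1056)*(1/2209490) = (756095/716)*(1/2209490) = 151219/316398968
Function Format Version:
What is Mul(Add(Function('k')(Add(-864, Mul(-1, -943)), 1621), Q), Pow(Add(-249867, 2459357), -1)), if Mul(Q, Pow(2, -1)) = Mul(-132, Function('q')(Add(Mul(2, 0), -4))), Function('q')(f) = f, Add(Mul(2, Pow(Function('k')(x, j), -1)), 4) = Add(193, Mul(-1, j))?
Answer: Rational(151219, 316398968) ≈ 0.00047794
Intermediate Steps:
Function('k')(x, j) = Mul(2, Pow(Add(189, Mul(-1, j)), -1)) (Function('k')(x, j) = Mul(2, Pow(Add(-4, Add(193, Mul(-1, j))), -1)) = Mul(2, Pow(Add(189, Mul(-1, j)), -1)))
Q = 1056 (Q = Mul(2, Mul(-132, Add(Mul(2, 0), -4))) = Mul(2, Mul(-132, Add(0, -4))) = Mul(2, Mul(-132, -4)) = Mul(2, 528) = 1056)
Mul(Add(Function('k')(Add(-864, Mul(-1, -943)), 1621), Q), Pow(Add(-249867, 2459357), -1)) = Mul(Add(Mul(-2, Pow(Add(-189, 1621), -1)), 1056), Pow(Add(-249867, 2459357), -1)) = Mul(Add(Mul(-2, Pow(1432, -1)), 1056), Pow(2209490, -1)) = Mul(Add(Mul(-2, Rational(1, 1432)), 1056), Rational(1, 2209490)) = Mul(Add(Rational(-1, 716), 1056), Rational(1, 2209490)) = Mul(Rational(756095, 716), Rational(1, 2209490)) = Rational(151219, 316398968)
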